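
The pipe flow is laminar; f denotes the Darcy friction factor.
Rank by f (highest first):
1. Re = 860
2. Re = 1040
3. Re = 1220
Case 1: f = 0.07442
Case 2: f = 0.06154
Case 3: f = 0.05246
Ranking (highest first): 1, 2, 3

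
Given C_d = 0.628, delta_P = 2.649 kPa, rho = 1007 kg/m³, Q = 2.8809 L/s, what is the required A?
Formula: Q = C_d A \sqrt{\frac{2 \Delta P}{\rho}}
Substituting knowns: 2.8809 = 0.628·A·√(2·(2.649·1000)/1007)·1000
Solving for A: A = (2.8809/1000)/(0.628·√(2·(2.649·1000)/1007)) = 0.002 m²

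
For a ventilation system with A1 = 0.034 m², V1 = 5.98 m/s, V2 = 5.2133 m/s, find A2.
Formula: V_2 = \frac{A_1 V_1}{A_2}
Substituting knowns: 5.2133 = 0.034·5.98/A2
Solving for A2: A2 = 0.034·5.98/5.2133 = 0.039 m²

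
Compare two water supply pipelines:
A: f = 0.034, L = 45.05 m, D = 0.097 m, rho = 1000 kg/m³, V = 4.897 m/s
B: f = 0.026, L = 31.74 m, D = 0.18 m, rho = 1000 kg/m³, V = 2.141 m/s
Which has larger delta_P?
delta_P(A) = 189.3 kPa, delta_P(B) = 10.51 kPa. Answer: A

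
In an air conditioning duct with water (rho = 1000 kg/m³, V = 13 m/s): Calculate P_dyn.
Formula: P_{dyn} = \frac{1}{2} \rho V^2
P_dyn = 0.5·1000·13²/1000 = 84.5 kPa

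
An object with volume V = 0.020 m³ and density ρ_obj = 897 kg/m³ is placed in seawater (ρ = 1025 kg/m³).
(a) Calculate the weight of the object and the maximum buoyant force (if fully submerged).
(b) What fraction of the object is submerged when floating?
(a) W=rho_obj*g*V=897*9.81*0.020=176.0 N; F_B(max)=rho*g*V=1025*9.81*0.020=201.1 N
(b) Floating fraction=rho_obj/rho=897/1025=0.875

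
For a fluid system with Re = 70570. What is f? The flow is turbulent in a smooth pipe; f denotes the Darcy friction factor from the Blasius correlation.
Formula: f = \frac{0.316}{Re^{0.25}}
f = 0.316/70570^0.25 = 0.01939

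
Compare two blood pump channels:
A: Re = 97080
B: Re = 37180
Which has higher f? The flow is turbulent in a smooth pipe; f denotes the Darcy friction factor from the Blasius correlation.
f(A) = 0.0179, f(B) = 0.02276. Answer: B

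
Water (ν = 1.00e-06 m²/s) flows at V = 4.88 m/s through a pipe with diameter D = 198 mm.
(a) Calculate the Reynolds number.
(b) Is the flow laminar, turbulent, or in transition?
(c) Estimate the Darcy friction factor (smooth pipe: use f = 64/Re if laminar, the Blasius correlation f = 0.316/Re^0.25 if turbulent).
(a) Re = V·D/ν = 4.88·0.198/1.00e-06 = 966240
(b) Flow regime: turbulent (Re > 4000)
(c) Friction factor: f = 0.316/Re^0.25 = 0.316/966240^0.25 = 0.01008 (Blasius is strictly valid for Re ≲ 1e5; used here as the smooth-pipe estimate the problem specifies)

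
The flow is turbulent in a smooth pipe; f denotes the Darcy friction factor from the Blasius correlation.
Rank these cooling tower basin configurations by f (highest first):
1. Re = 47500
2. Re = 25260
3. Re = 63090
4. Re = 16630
Case 1: f = 0.0214
Case 2: f = 0.02507
Case 3: f = 0.01994
Case 4: f = 0.02783
Ranking (highest first): 4, 2, 1, 3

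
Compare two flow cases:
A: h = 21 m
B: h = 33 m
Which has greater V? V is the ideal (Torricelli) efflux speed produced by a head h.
V(A) = 20.3 m/s, V(B) = 25.45 m/s. Answer: B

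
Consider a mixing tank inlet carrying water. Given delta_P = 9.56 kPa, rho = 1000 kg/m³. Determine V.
Formula: V = \sqrt{\frac{2 \Delta P}{\rho}}
V = √(2·(9.56·1000)/1000) = 4.373 m/s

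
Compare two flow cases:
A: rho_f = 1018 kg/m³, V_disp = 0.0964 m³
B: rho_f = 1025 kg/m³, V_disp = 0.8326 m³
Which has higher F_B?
F_B(A) = 962.7 N, F_B(B) = 8372 N. Answer: B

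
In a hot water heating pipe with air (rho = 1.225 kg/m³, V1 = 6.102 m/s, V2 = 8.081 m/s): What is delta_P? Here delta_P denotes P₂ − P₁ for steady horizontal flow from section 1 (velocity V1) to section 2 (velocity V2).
Formula: \Delta P = \frac{1}{2} \rho (V_1^2 - V_2^2)
delta_P = 0.5·1.225·(6.102² − 8.081²)/1000 = -0.01719 kPa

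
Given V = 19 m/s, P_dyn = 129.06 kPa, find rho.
Formula: P_{dyn} = \frac{1}{2} \rho V^2
Substituting knowns: 129.06 = 0.5·rho·19²/1000
Solving for rho: rho = 2·(129.06·1000)/19² = 715 kg/m³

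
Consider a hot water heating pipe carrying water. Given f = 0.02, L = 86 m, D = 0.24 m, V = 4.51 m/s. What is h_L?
Formula: h_L = f \frac{L}{D} \frac{V^2}{2g}
h_L = 0.02·(86/0.24)·4.51²/(2·9.81) = 7.43 m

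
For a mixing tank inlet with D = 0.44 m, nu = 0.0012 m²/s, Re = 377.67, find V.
Formula: Re = \frac{V D}{\nu}
Substituting knowns: 377.67 = V·0.44/0.0012
Solving for V: V = 377.67·0.0012/0.44 = 1.03 m/s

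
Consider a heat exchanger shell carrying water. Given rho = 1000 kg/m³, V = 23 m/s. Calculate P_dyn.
Formula: P_{dyn} = \frac{1}{2} \rho V^2
P_dyn = 0.5·1000·23²/1000 = 264.5 kPa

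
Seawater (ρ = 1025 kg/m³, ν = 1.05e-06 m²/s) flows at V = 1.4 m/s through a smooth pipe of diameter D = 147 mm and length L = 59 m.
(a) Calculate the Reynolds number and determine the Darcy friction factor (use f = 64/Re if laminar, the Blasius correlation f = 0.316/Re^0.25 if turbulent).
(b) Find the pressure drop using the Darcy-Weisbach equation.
(a) Re = V·D/ν = 1.4·0.147/1.05e-06 = 196000 → turbulent (Re > 4000); f = 0.316/Re^0.25 = 0.316/196000^0.25 = 0.015018 (Blasius is strictly valid for Re ≲ 1e5; used here as the smooth-pipe estimate the problem specifies)
(b) Darcy-Weisbach: ΔP = f·(L/D)·½ρV²/1000 = 0.015018·(59/0.147)·½·1025·1.4²/1000 = 6.055 kPa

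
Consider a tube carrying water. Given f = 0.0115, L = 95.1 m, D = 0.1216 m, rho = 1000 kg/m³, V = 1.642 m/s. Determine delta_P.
Formula: \Delta P = f \frac{L}{D} \frac{\rho V^2}{2}
delta_P = 0.0115·(95.1/0.1216)·0.5·1000·1.642²/1000 = 12.12 kPa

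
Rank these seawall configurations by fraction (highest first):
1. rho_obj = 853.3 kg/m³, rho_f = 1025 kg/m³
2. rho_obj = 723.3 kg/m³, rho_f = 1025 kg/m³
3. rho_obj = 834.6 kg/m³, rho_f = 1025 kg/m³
Case 1: fraction = 0.8325
Case 2: fraction = 0.7057
Case 3: fraction = 0.8142
Ranking (highest first): 1, 3, 2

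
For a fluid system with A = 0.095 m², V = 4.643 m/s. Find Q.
Formula: Q = A V
Q = 0.095·4.643·1000 = 441.1 L/s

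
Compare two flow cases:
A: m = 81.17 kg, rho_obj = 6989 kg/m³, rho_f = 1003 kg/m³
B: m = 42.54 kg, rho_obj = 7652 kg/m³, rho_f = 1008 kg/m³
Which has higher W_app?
W_app(A) = 682 N, W_app(B) = 362.3 N. Answer: A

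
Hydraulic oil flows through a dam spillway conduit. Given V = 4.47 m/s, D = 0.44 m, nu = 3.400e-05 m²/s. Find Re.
Formula: Re = \frac{V D}{\nu}
Re = 4.47·0.44/3.400e-05 = 57847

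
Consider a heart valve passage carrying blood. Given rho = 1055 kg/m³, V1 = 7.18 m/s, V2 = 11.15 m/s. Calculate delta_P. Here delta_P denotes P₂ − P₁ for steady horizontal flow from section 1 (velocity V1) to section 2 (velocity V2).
Formula: \Delta P = \frac{1}{2} \rho (V_1^2 - V_2^2)
delta_P = 0.5·1055·(7.18² − 11.15²)/1000 = -38.39 kPa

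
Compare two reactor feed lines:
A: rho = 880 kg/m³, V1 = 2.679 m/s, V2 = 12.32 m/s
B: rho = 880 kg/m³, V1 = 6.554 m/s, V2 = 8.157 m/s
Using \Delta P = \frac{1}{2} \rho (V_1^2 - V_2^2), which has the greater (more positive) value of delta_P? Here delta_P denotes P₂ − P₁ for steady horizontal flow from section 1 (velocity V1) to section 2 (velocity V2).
delta_P(A) = -63.63 kPa, delta_P(B) = -10.38 kPa. Answer: B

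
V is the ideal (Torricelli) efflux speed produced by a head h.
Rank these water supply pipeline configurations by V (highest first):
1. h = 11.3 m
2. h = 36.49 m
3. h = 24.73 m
Case 1: V = 14.89 m/s
Case 2: V = 26.76 m/s
Case 3: V = 22.03 m/s
Ranking (highest first): 2, 3, 1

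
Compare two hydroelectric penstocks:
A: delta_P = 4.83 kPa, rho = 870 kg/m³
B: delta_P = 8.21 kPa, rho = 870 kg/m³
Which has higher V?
V(A) = 3.332 m/s, V(B) = 4.344 m/s. Answer: B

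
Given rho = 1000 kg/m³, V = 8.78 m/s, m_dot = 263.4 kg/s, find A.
Formula: \dot{m} = \rho A V
Substituting knowns: 263.4 = 1000·A·8.78
Solving for A: A = 263.4/(1000·8.78) = 0.03 m²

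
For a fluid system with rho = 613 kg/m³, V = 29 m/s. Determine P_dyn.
Formula: P_{dyn} = \frac{1}{2} \rho V^2
P_dyn = 0.5·613·29²/1000 = 257.8 kPa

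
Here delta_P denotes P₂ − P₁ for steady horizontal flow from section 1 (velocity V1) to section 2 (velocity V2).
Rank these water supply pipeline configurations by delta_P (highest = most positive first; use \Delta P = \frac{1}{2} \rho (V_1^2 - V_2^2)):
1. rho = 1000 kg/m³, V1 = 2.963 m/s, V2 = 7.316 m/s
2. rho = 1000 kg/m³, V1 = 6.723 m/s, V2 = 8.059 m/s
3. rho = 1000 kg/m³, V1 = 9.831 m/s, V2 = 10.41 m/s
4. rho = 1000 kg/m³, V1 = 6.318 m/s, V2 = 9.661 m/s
Case 1: delta_P = -22.37 kPa
Case 2: delta_P = -9.874 kPa
Case 3: delta_P = -5.86 kPa
Case 4: delta_P = -26.71 kPa
Ranking (highest first): 3, 2, 1, 4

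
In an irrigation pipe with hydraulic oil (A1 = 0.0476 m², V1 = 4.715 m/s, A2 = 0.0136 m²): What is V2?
Formula: V_2 = \frac{A_1 V_1}{A_2}
V2 = 0.0476·4.715/0.0136 = 16.5 m/s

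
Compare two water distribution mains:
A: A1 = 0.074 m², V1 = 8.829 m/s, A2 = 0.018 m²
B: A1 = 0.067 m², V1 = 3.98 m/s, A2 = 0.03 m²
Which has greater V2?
V2(A) = 36.3 m/s, V2(B) = 8.889 m/s. Answer: A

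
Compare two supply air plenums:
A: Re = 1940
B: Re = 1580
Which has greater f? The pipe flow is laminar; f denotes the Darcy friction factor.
f(A) = 0.03299, f(B) = 0.04051. Answer: B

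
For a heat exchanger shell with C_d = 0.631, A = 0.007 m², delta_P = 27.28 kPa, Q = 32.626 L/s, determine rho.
Formula: Q = C_d A \sqrt{\frac{2 \Delta P}{\rho}}
Substituting knowns: 32.626 = 0.631·0.007·√(2·(27.28·1000)/rho)·1000
Solving for rho: rho = 2·(27.28·1000)/((32.626/1000)/(0.631·0.007))² = 1000 kg/m³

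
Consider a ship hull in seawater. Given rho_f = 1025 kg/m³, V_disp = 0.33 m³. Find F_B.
Formula: F_B = \rho_f g V_{disp}
F_B = 1025·9.81·0.33 = 3318 N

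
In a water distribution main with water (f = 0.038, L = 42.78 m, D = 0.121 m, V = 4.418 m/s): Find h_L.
Formula: h_L = f \frac{L}{D} \frac{V^2}{2g}
h_L = 0.038·(42.78/0.121)·4.418²/(2·9.81) = 13.37 m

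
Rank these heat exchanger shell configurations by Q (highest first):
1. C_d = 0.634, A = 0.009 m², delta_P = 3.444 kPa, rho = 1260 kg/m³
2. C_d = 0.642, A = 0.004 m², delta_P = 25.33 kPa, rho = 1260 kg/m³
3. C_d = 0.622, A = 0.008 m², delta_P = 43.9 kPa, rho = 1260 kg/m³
Case 1: Q = 13.34 L/s
Case 2: Q = 16.28 L/s
Case 3: Q = 41.54 L/s
Ranking (highest first): 3, 2, 1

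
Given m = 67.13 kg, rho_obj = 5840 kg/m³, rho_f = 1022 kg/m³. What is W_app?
Formula: W_{app} = mg\left(1 - \frac{\rho_f}{\rho_{obj}}\right)
W_app = 67.13·9.81·(1 − 1022/5840) = 543.3 N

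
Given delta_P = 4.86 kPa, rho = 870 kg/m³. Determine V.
Formula: V = \sqrt{\frac{2 \Delta P}{\rho}}
V = √(2·(4.86·1000)/870) = 3.343 m/s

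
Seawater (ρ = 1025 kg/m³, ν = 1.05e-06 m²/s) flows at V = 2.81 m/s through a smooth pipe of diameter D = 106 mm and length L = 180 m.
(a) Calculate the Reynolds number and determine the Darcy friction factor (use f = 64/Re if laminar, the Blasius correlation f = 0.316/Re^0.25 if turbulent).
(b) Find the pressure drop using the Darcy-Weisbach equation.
(a) Re = V·D/ν = 2.81·0.106/1.05e-06 = 283680 → turbulent (Re > 4000); f = 0.316/Re^0.25 = 0.316/283680^0.25 = 0.013692 (Blasius is strictly valid for Re ≲ 1e5; used here as the smooth-pipe estimate the problem specifies)
(b) Darcy-Weisbach: ΔP = f·(L/D)·½ρV²/1000 = 0.013692·(180/0.106)·½·1025·2.81²/1000 = 94.09 kPa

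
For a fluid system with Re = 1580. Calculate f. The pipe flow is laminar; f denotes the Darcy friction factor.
Formula: f = \frac{64}{Re}
f = 64/1580 = 0.04051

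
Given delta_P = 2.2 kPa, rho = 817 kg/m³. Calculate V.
Formula: V = \sqrt{\frac{2 \Delta P}{\rho}}
V = √(2·(2.2·1000)/817) = 2.321 m/s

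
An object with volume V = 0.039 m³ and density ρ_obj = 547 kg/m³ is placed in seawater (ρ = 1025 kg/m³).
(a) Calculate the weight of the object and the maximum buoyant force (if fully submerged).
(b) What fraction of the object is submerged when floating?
(a) W=rho_obj*g*V=547*9.81*0.039=209.3 N; F_B(max)=rho*g*V=1025*9.81*0.039=392.2 N
(b) Floating fraction=rho_obj/rho=547/1025=0.534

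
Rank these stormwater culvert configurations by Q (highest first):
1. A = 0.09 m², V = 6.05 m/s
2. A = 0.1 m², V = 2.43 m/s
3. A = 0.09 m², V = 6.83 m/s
Case 1: Q = 544.5 L/s
Case 2: Q = 243 L/s
Case 3: Q = 614.7 L/s
Ranking (highest first): 3, 1, 2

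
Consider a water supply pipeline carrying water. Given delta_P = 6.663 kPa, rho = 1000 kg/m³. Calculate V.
Formula: V = \sqrt{\frac{2 \Delta P}{\rho}}
V = √(2·(6.663·1000)/1000) = 3.65 m/s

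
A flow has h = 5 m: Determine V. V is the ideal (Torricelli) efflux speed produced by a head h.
Formula: V = \sqrt{2 g h}
V = √(2·9.81·5) = 9.905 m/s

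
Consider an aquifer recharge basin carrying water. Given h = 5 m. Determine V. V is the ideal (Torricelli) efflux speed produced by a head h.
Formula: V = \sqrt{2 g h}
V = √(2·9.81·5) = 9.905 m/s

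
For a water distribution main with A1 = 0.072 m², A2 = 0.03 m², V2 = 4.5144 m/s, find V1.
Formula: V_2 = \frac{A_1 V_1}{A_2}
Substituting knowns: 4.5144 = 0.072·V1/0.03
Solving for V1: V1 = 4.5144·0.03/0.072 = 1.881 m/s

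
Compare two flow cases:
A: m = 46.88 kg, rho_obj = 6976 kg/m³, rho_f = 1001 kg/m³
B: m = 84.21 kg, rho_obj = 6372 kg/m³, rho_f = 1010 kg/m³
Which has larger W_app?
W_app(A) = 393.9 N, W_app(B) = 695.2 N. Answer: B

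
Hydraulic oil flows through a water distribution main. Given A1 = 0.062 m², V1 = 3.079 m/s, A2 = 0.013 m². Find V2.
Formula: V_2 = \frac{A_1 V_1}{A_2}
V2 = 0.062·3.079/0.013 = 14.68 m/s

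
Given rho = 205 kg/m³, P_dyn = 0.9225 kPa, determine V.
Formula: P_{dyn} = \frac{1}{2} \rho V^2
Substituting knowns: 0.9225 = 0.5·205·V²/1000
Solving for V: V = √(2·(0.9225·1000)/205) = 3 m/s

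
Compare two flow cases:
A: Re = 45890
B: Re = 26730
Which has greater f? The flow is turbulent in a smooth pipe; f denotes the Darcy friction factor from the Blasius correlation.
f(A) = 0.02159, f(B) = 0.02471. Answer: B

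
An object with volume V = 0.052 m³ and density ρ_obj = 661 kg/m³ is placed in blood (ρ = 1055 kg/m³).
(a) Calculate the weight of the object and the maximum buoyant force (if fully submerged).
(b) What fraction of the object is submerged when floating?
(a) W=rho_obj*g*V=661*9.81*0.052=337.2 N; F_B(max)=rho*g*V=1055*9.81*0.052=538.2 N
(b) Floating fraction=rho_obj/rho=661/1055=0.627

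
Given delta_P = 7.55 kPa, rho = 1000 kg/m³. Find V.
Formula: V = \sqrt{\frac{2 \Delta P}{\rho}}
V = √(2·(7.55·1000)/1000) = 3.886 m/s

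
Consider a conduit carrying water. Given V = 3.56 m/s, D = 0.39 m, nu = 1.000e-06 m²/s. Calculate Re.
Formula: Re = \frac{V D}{\nu}
Re = 3.56·0.39/1.000e-06 = 1.388e+06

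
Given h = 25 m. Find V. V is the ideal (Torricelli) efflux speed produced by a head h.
Formula: V = \sqrt{2 g h}
V = √(2·9.81·25) = 22.15 m/s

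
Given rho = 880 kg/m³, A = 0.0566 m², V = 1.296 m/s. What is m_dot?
Formula: \dot{m} = \rho A V
m_dot = 880·0.0566·1.296 = 64.55 kg/s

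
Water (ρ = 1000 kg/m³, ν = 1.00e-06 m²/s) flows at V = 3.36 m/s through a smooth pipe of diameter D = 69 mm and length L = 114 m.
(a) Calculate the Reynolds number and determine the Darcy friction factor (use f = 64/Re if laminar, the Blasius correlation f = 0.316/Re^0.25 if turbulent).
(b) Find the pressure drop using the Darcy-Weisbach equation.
(a) Re = V·D/ν = 3.36·0.069/1.00e-06 = 231840 → turbulent (Re > 4000); f = 0.316/Re^0.25 = 0.316/231840^0.25 = 0.014401 (Blasius is strictly valid for Re ≲ 1e5; used here as the smooth-pipe estimate the problem specifies)
(b) Darcy-Weisbach: ΔP = f·(L/D)·½ρV²/1000 = 0.014401·(114/0.069)·½·1000·3.36²/1000 = 134.3 kPa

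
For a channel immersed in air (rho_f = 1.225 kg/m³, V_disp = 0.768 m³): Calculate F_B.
Formula: F_B = \rho_f g V_{disp}
F_B = 1.225·9.81·0.768 = 9.229 N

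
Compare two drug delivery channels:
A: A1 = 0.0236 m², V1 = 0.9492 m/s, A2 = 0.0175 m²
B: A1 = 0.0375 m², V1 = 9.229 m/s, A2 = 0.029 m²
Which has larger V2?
V2(A) = 1.28 m/s, V2(B) = 11.93 m/s. Answer: B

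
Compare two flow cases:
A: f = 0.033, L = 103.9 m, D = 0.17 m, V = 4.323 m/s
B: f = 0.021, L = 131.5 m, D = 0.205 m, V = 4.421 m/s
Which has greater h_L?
h_L(A) = 19.21 m, h_L(B) = 13.42 m. Answer: A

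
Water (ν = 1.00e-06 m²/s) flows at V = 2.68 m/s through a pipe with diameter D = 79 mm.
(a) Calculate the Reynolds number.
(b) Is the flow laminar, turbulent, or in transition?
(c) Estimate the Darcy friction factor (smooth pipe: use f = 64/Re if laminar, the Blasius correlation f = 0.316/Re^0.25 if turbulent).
(a) Re = V·D/ν = 2.68·0.079/1.00e-06 = 211720
(b) Flow regime: turbulent (Re > 4000)
(c) Friction factor: f = 0.316/Re^0.25 = 0.316/211720^0.25 = 0.01473 (Blasius is strictly valid for Re ≲ 1e5; used here as the smooth-pipe estimate the problem specifies)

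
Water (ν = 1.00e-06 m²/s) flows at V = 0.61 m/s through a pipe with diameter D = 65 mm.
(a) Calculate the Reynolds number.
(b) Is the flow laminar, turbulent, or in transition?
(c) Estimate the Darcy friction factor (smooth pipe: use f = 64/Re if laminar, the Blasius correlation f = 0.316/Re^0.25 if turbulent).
(a) Re = V·D/ν = 0.61·0.065/1.00e-06 = 39650
(b) Flow regime: turbulent (Re > 4000)
(c) Friction factor: f = 0.316/Re^0.25 = 0.316/39650^0.25 = 0.02239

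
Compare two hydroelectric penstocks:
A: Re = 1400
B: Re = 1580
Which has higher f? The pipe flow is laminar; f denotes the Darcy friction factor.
f(A) = 0.04571, f(B) = 0.04051. Answer: A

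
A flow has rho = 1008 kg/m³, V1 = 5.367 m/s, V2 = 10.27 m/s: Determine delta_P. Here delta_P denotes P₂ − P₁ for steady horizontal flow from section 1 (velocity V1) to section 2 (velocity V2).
Formula: \Delta P = \frac{1}{2} \rho (V_1^2 - V_2^2)
delta_P = 0.5·1008·(5.367² − 10.27²)/1000 = -38.64 kPa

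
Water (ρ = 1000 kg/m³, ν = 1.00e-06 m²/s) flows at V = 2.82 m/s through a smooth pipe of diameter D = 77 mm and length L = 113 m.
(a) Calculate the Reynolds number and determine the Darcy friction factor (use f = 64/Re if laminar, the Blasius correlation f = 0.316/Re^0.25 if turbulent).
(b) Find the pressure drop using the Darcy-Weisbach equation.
(a) Re = V·D/ν = 2.82·0.077/1.00e-06 = 217140 → turbulent (Re > 4000); f = 0.316/Re^0.25 = 0.316/217140^0.25 = 0.014639 (Blasius is strictly valid for Re ≲ 1e5; used here as the smooth-pipe estimate the problem specifies)
(b) Darcy-Weisbach: ΔP = f·(L/D)·½ρV²/1000 = 0.014639·(113/0.077)·½·1000·2.82²/1000 = 85.42 kPa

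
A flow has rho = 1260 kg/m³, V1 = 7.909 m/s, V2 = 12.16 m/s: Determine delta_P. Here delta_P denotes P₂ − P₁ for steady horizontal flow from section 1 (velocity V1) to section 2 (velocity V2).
Formula: \Delta P = \frac{1}{2} \rho (V_1^2 - V_2^2)
delta_P = 0.5·1260·(7.909² − 12.16²)/1000 = -53.75 kPa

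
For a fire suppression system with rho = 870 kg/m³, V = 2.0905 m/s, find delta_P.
Formula: V = \sqrt{\frac{2 \Delta P}{\rho}}
Substituting knowns: 2.0905 = √(2·(delta_P·1000)/870)
Solving for delta_P: delta_P = 2.0905²·870/2/1000 = 1.901 kPa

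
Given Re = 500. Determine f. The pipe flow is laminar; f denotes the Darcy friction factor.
Formula: f = \frac{64}{Re}
f = 64/500 = 0.128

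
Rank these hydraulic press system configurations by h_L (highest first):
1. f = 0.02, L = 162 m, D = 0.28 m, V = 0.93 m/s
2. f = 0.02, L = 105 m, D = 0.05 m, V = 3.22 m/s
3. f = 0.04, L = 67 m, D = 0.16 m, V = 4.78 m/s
Case 1: h_L = 0.5101 m
Case 2: h_L = 22.2 m
Case 3: h_L = 19.51 m
Ranking (highest first): 2, 3, 1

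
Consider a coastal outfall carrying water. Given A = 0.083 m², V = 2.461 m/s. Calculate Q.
Formula: Q = A V
Q = 0.083·2.461·1000 = 204.3 L/s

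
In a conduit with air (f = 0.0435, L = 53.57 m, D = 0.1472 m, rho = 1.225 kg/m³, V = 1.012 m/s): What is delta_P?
Formula: \Delta P = f \frac{L}{D} \frac{\rho V^2}{2}
delta_P = 0.0435·(53.57/0.1472)·0.5·1.225·1.012²/1000 = 0.00993 kPa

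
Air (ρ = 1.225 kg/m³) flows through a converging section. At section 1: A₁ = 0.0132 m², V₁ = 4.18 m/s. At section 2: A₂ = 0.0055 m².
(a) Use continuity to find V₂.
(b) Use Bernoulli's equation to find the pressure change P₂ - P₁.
(a) Continuity: A₁V₁=A₂V₂ -> V₂=A₁V₁/A₂=0.0132*4.18/0.0055=10.03 m/s
(b) Bernoulli: P₂-P₁=0.5*rho*(V₁^2-V₂^2)/1000=0.5*1.225*(4.18^2-10.03^2)/1000=-0.05092 kPa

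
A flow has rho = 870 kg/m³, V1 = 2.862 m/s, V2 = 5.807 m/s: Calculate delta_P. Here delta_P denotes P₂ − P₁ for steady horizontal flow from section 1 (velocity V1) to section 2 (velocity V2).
Formula: \Delta P = \frac{1}{2} \rho (V_1^2 - V_2^2)
delta_P = 0.5·870·(2.862² − 5.807²)/1000 = -11.11 kPa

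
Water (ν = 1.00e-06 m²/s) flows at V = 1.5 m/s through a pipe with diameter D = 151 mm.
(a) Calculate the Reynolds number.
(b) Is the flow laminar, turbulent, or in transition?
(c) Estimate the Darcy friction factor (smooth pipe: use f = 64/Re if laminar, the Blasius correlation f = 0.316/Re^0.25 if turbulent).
(a) Re = V·D/ν = 1.5·0.151/1.00e-06 = 226500
(b) Flow regime: turbulent (Re > 4000)
(c) Friction factor: f = 0.316/Re^0.25 = 0.316/226500^0.25 = 0.01449 (Blasius is strictly valid for Re ≲ 1e5; used here as the smooth-pipe estimate the problem specifies)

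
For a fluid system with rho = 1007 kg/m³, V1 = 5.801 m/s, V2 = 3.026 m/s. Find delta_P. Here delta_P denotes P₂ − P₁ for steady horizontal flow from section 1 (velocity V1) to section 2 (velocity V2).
Formula: \Delta P = \frac{1}{2} \rho (V_1^2 - V_2^2)
delta_P = 0.5·1007·(5.801² − 3.026²)/1000 = 12.33 kPa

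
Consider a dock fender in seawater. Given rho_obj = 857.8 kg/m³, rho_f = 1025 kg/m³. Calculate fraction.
Formula: f_{sub} = \frac{\rho_{obj}}{\rho_f}
fraction = 857.8/1025 = 0.8369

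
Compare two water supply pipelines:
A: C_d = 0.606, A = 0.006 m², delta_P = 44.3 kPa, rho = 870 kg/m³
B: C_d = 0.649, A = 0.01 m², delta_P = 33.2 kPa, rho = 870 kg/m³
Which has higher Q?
Q(A) = 36.69 L/s, Q(B) = 56.7 L/s. Answer: B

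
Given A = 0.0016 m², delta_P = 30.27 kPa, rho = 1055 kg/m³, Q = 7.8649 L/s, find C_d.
Formula: Q = C_d A \sqrt{\frac{2 \Delta P}{\rho}}
Substituting knowns: 7.8649 = C_d·0.0016·√(2·(30.27·1000)/1055)·1000
Solving for C_d: C_d = (7.8649/1000)/(0.0016·√(2·(30.27·1000)/1055)) = 0.6489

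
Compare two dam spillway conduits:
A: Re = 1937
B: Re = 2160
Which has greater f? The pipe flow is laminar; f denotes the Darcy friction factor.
f(A) = 0.03304, f(B) = 0.02963. Answer: A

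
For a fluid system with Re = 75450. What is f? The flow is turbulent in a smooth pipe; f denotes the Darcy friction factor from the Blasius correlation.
Formula: f = \frac{0.316}{Re^{0.25}}
f = 0.316/75450^0.25 = 0.01907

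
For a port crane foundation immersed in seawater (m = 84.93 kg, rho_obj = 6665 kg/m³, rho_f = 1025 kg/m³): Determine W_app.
Formula: W_{app} = mg\left(1 - \frac{\rho_f}{\rho_{obj}}\right)
W_app = 84.93·9.81·(1 − 1025/6665) = 705 N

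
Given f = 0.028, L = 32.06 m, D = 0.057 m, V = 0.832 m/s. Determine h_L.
Formula: h_L = f \frac{L}{D} \frac{V^2}{2g}
h_L = 0.028·(32.06/0.057)·0.832²/(2·9.81) = 0.5556 m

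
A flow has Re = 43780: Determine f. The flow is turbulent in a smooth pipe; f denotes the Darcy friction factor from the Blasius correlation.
Formula: f = \frac{0.316}{Re^{0.25}}
f = 0.316/43780^0.25 = 0.02185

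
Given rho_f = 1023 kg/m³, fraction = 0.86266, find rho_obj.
Formula: f_{sub} = \frac{\rho_{obj}}{\rho_f}
Substituting knowns: 0.86266 = rho_obj/1023
Solving for rho_obj: rho_obj = 0.86266·1023 = 882.5 kg/m³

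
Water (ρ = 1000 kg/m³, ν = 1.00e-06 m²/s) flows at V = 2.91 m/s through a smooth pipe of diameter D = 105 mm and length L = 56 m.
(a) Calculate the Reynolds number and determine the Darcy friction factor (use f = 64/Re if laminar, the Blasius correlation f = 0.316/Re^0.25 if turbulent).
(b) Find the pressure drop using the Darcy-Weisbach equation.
(a) Re = V·D/ν = 2.91·0.105/1.00e-06 = 305550 → turbulent (Re > 4000); f = 0.316/Re^0.25 = 0.316/305550^0.25 = 0.013441 (Blasius is strictly valid for Re ≲ 1e5; used here as the smooth-pipe estimate the problem specifies)
(b) Darcy-Weisbach: ΔP = f·(L/D)·½ρV²/1000 = 0.013441·(56/0.105)·½·1000·2.91²/1000 = 30.35 kPa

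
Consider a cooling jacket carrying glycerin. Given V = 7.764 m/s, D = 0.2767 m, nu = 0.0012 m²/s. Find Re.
Formula: Re = \frac{V D}{\nu}
Re = 7.764·0.2767/0.0012 = 1790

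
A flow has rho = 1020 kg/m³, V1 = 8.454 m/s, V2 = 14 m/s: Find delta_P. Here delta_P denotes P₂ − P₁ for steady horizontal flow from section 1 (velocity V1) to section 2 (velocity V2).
Formula: \Delta P = \frac{1}{2} \rho (V_1^2 - V_2^2)
delta_P = 0.5·1020·(8.454² − 14²)/1000 = -63.51 kPa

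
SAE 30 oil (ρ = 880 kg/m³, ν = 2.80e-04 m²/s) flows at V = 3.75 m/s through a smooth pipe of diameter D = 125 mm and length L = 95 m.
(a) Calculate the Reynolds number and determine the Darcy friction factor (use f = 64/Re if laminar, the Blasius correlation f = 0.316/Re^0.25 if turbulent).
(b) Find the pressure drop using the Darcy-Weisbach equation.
(a) Re = V·D/ν = 3.75·0.125/2.80e-04 = 1674.1 → laminar (Re < 2300); f = 64/Re = 64/1674.1 = 0.038229
(b) Darcy-Weisbach: ΔP = f·(L/D)·½ρV²/1000 = 0.038229·(95/0.125)·½·880·3.75²/1000 = 179.8 kPa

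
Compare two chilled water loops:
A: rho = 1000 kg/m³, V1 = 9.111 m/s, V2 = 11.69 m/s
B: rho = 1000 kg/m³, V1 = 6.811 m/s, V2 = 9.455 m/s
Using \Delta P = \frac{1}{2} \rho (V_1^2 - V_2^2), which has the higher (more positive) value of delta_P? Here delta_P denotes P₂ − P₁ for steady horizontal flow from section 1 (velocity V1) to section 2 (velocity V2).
delta_P(A) = -26.82 kPa, delta_P(B) = -21.5 kPa. Answer: B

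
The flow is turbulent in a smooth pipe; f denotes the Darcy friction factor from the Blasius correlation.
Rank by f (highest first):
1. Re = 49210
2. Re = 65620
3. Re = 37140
Case 1: f = 0.02122
Case 2: f = 0.01974
Case 3: f = 0.02276
Ranking (highest first): 3, 1, 2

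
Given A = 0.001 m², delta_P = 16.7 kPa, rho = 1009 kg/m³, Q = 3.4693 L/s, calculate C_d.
Formula: Q = C_d A \sqrt{\frac{2 \Delta P}{\rho}}
Substituting knowns: 3.4693 = C_d·0.001·√(2·(16.7·1000)/1009)·1000
Solving for C_d: C_d = (3.4693/1000)/(0.001·√(2·(16.7·1000)/1009)) = 0.603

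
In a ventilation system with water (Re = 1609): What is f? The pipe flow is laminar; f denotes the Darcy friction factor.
Formula: f = \frac{64}{Re}
f = 64/1609 = 0.03978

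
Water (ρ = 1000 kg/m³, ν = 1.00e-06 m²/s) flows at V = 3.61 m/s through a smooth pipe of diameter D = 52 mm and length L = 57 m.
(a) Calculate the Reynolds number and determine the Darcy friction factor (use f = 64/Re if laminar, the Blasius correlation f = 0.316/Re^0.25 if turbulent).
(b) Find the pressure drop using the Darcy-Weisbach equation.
(a) Re = V·D/ν = 3.61·0.052/1.00e-06 = 187720 → turbulent (Re > 4000); f = 0.316/Re^0.25 = 0.316/187720^0.25 = 0.015181 (Blasius is strictly valid for Re ≲ 1e5; used here as the smooth-pipe estimate the problem specifies)
(b) Darcy-Weisbach: ΔP = f·(L/D)·½ρV²/1000 = 0.015181·(57/0.052)·½·1000·3.61²/1000 = 108.4 kPa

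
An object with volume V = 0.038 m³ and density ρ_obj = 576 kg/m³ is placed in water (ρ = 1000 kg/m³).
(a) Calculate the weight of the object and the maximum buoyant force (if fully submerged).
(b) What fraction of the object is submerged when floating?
(a) W=rho_obj*g*V=576*9.81*0.038=214.7 N; F_B(max)=rho*g*V=1000*9.81*0.038=372.8 N
(b) Floating fraction=rho_obj/rho=576/1000=0.576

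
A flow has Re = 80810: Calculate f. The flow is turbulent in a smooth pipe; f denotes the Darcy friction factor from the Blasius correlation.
Formula: f = \frac{0.316}{Re^{0.25}}
f = 0.316/80810^0.25 = 0.01874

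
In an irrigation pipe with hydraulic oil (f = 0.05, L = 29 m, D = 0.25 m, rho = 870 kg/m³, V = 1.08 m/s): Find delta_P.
Formula: \Delta P = f \frac{L}{D} \frac{\rho V^2}{2}
delta_P = 0.05·(29/0.25)·0.5·870·1.08²/1000 = 2.943 kPa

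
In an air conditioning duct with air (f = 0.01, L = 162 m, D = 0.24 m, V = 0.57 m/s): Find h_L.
Formula: h_L = f \frac{L}{D} \frac{V^2}{2g}
h_L = 0.01·(162/0.24)·0.57²/(2·9.81) = 0.1118 m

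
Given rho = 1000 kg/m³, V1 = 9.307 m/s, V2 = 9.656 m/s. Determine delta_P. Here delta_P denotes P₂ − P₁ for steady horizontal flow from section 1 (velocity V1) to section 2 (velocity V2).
Formula: \Delta P = \frac{1}{2} \rho (V_1^2 - V_2^2)
delta_P = 0.5·1000·(9.307² − 9.656²)/1000 = -3.309 kPa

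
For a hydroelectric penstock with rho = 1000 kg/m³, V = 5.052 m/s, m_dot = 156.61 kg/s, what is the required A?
Formula: \dot{m} = \rho A V
Substituting knowns: 156.61 = 1000·A·5.052
Solving for A: A = 156.61/(1000·5.052) = 0.031 m²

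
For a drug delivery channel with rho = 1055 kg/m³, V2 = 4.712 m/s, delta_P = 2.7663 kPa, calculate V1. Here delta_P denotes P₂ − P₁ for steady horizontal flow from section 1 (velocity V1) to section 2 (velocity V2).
Formula: \Delta P = \frac{1}{2} \rho (V_1^2 - V_2^2)
Substituting knowns: 2.7663 = 0.5·1055·(V1² − 4.712²)/1000
Solving for V1: V1 = √(4.712² + 2·(2.7663·1000)/1055) = 5.239 m/s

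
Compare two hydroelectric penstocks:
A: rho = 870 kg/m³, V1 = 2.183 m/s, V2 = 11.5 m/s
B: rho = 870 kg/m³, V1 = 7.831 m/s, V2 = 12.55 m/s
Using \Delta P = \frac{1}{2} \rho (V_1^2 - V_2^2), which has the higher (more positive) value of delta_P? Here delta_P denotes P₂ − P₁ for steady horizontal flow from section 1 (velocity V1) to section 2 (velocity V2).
delta_P(A) = -55.46 kPa, delta_P(B) = -41.84 kPa. Answer: B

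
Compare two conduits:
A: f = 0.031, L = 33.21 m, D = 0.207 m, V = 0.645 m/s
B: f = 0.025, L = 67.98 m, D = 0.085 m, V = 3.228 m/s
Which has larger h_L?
h_L(A) = 0.1055 m, h_L(B) = 10.62 m. Answer: B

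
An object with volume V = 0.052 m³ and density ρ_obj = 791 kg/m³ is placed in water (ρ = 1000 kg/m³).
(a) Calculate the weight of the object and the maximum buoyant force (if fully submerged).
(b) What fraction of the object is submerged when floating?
(a) W=rho_obj*g*V=791*9.81*0.052=403.5 N; F_B(max)=rho*g*V=1000*9.81*0.052=510.1 N
(b) Floating fraction=rho_obj/rho=791/1000=0.791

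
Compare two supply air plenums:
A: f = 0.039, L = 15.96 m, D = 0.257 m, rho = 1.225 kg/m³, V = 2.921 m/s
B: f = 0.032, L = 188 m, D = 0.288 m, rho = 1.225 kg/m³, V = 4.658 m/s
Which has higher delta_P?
delta_P(A) = 0.01266 kPa, delta_P(B) = 0.2776 kPa. Answer: B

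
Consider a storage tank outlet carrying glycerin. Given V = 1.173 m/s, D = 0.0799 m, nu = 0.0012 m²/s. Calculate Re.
Formula: Re = \frac{V D}{\nu}
Re = 1.173·0.0799/0.0012 = 78.1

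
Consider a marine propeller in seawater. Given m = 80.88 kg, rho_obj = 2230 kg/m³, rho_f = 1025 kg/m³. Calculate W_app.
Formula: W_{app} = mg\left(1 - \frac{\rho_f}{\rho_{obj}}\right)
W_app = 80.88·9.81·(1 − 1025/2230) = 428.7 N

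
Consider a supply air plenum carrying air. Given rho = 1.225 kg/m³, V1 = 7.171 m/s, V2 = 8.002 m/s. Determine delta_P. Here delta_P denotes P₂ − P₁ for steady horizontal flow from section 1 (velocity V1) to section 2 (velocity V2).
Formula: \Delta P = \frac{1}{2} \rho (V_1^2 - V_2^2)
delta_P = 0.5·1.225·(7.171² − 8.002²)/1000 = -0.007723 kPa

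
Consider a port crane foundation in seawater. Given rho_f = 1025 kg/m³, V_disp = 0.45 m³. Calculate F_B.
Formula: F_B = \rho_f g V_{disp}
F_B = 1025·9.81·0.45 = 4525 N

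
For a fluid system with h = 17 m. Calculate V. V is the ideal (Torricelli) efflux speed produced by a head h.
Formula: V = \sqrt{2 g h}
V = √(2·9.81·17) = 18.26 m/s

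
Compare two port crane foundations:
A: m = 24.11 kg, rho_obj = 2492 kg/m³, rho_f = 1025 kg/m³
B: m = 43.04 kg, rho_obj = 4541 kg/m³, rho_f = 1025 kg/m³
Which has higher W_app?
W_app(A) = 139.2 N, W_app(B) = 326.9 N. Answer: B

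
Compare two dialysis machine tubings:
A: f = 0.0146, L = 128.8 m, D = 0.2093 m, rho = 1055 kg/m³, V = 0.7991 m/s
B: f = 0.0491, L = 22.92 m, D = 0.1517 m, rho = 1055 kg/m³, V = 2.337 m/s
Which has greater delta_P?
delta_P(A) = 3.026 kPa, delta_P(B) = 21.37 kPa. Answer: B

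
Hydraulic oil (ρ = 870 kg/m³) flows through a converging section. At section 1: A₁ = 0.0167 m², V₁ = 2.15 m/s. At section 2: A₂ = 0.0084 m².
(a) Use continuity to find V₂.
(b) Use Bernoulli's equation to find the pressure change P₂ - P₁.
(a) Continuity: A₁V₁=A₂V₂ -> V₂=A₁V₁/A₂=0.0167*2.15/0.0084=4.27 m/s
(b) Bernoulli: P₂-P₁=0.5*rho*(V₁^2-V₂^2)/1000=0.5*870*(2.15^2-4.27^2)/1000=-5.921 kPa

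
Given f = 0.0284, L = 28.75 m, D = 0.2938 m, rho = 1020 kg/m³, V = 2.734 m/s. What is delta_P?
Formula: \Delta P = f \frac{L}{D} \frac{\rho V^2}{2}
delta_P = 0.0284·(28.75/0.2938)·0.5·1020·2.734²/1000 = 10.59 kPa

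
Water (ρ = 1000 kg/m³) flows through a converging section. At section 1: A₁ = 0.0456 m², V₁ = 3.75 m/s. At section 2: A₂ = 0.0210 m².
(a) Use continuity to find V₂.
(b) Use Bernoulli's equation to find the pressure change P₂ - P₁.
(a) Continuity: A₁V₁=A₂V₂ -> V₂=A₁V₁/A₂=0.0456*3.75/0.0210=8.14 m/s
(b) Bernoulli: P₂-P₁=0.5*rho*(V₁^2-V₂^2)/1000=0.5*1000*(3.75^2-8.14^2)/1000=-26.1 kPa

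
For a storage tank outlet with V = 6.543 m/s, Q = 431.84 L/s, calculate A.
Formula: Q = A V
Substituting knowns: 431.84 = A·6.543·1000
Solving for A: A = (431.84/1000)/6.543 = 0.066 m²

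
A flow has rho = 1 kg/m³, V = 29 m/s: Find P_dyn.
Formula: P_{dyn} = \frac{1}{2} \rho V^2
P_dyn = 0.5·1·29²/1000 = 0.4205 kPa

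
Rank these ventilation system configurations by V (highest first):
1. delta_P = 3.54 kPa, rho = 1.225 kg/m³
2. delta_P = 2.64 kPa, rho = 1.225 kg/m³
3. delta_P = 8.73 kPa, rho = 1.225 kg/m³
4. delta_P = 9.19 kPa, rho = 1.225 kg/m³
Case 1: V = 76.02 m/s
Case 2: V = 65.65 m/s
Case 3: V = 119.4 m/s
Case 4: V = 122.5 m/s
Ranking (highest first): 4, 3, 1, 2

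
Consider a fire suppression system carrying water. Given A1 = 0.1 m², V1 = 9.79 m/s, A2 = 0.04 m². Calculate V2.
Formula: V_2 = \frac{A_1 V_1}{A_2}
V2 = 0.1·9.79/0.04 = 24.47 m/s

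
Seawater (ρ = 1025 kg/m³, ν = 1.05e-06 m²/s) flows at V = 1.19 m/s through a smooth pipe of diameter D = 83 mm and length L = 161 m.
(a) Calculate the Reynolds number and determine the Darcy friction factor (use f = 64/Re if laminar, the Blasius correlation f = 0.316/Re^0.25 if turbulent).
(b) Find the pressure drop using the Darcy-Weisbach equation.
(a) Re = V·D/ν = 1.19·0.083/1.05e-06 = 94067 → turbulent (Re > 4000); f = 0.316/Re^0.25 = 0.316/94067^0.25 = 0.018044
(b) Darcy-Weisbach: ΔP = f·(L/D)·½ρV²/1000 = 0.018044·(161/0.083)·½·1025·1.19²/1000 = 25.4 kPa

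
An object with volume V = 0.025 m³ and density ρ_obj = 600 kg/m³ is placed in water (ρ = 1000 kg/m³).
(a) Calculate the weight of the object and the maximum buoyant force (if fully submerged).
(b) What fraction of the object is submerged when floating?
(a) W=rho_obj*g*V=600*9.81*0.025=147.2 N; F_B(max)=rho*g*V=1000*9.81*0.025=245.2 N
(b) Floating fraction=rho_obj/rho=600/1000=0.600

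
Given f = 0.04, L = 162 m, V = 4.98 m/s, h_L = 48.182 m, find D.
Formula: h_L = f \frac{L}{D} \frac{V^2}{2g}
Substituting knowns: 48.182 = 0.04·(162/D)·4.98²/(2·9.81)
Solving for D: D = 0.04·162·4.98²/(2·9.81·48.182) = 0.17 m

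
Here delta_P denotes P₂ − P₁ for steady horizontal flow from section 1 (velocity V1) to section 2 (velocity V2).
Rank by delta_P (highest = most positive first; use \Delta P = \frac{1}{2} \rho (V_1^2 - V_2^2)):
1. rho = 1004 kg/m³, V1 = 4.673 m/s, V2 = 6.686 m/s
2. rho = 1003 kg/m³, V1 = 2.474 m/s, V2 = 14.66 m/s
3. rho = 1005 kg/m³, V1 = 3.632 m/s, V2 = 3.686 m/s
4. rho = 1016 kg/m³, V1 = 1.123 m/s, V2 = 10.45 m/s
Case 1: delta_P = -11.48 kPa
Case 2: delta_P = -104.7 kPa
Case 3: delta_P = -0.1986 kPa
Case 4: delta_P = -54.83 kPa
Ranking (highest first): 3, 1, 4, 2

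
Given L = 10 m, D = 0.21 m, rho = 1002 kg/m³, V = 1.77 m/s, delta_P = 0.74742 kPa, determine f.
Formula: \Delta P = f \frac{L}{D} \frac{\rho V^2}{2}
Substituting knowns: 0.74742 = f·(10/0.21)·0.5·1002·1.77²/1000
Solving for f: f = (0.74742·1000)/((10/0.21)·0.5·1002·1.77²) = 0.01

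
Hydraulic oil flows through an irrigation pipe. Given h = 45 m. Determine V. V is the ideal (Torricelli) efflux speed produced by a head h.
Formula: V = \sqrt{2 g h}
V = √(2·9.81·45) = 29.71 m/s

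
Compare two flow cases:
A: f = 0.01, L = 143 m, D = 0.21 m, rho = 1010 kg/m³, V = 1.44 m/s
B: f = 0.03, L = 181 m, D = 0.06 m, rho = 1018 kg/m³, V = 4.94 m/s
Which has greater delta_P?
delta_P(A) = 7.131 kPa, delta_P(B) = 1124 kPa. Answer: B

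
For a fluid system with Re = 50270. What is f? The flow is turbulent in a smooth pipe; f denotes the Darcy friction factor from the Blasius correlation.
Formula: f = \frac{0.316}{Re^{0.25}}
f = 0.316/50270^0.25 = 0.0211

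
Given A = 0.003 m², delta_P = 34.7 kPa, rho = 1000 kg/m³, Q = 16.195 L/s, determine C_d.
Formula: Q = C_d A \sqrt{\frac{2 \Delta P}{\rho}}
Substituting knowns: 16.195 = C_d·0.003·√(2·(34.7·1000)/1000)·1000
Solving for C_d: C_d = (16.195/1000)/(0.003·√(2·(34.7·1000)/1000)) = 0.648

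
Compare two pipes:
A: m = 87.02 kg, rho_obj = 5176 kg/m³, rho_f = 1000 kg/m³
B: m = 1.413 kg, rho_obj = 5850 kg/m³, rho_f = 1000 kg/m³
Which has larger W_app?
W_app(A) = 688.7 N, W_app(B) = 11.49 N. Answer: A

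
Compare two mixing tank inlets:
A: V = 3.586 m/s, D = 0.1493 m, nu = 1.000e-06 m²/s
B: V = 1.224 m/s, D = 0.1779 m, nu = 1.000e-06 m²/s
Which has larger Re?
Re(A) = 535390, Re(B) = 217750. Answer: A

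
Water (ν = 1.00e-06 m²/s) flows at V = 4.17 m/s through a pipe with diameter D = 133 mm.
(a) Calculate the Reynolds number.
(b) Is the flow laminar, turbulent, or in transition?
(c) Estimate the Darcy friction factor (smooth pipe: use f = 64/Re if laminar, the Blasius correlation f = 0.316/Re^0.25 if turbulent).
(a) Re = V·D/ν = 4.17·0.133/1.00e-06 = 554610
(b) Flow regime: turbulent (Re > 4000)
(c) Friction factor: f = 0.316/Re^0.25 = 0.316/554610^0.25 = 0.01158 (Blasius is strictly valid for Re ≲ 1e5; used here as the smooth-pipe estimate the problem specifies)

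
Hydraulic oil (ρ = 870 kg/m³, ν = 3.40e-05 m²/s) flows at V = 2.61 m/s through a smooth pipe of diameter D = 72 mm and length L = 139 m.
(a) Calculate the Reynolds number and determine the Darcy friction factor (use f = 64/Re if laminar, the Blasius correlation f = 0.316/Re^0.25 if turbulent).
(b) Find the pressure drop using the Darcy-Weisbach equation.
(a) Re = V·D/ν = 2.61·0.072/3.40e-05 = 5527.1 → turbulent (Re > 4000); f = 0.316/Re^0.25 = 0.316/5527.1^0.25 = 0.036649
(b) Darcy-Weisbach: ΔP = f·(L/D)·½ρV²/1000 = 0.036649·(139/0.072)·½·870·2.61²/1000 = 209.7 kPa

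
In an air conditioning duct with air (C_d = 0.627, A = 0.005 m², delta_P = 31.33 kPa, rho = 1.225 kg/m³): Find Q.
Formula: Q = C_d A \sqrt{\frac{2 \Delta P}{\rho}}
Q = 0.627·0.005·√(2·(31.33·1000)/1.225)·1000 = 709 L/s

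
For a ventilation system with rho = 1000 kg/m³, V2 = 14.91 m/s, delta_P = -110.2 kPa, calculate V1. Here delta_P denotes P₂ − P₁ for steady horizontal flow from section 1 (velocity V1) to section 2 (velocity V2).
Formula: \Delta P = \frac{1}{2} \rho (V_1^2 - V_2^2)
Substituting knowns: -110.2 = 0.5·1000·(V1² − 14.91²)/1000
Solving for V1: V1 = √(14.91² + 2·(-110.2·1000)/1000) = 1.381 m/s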